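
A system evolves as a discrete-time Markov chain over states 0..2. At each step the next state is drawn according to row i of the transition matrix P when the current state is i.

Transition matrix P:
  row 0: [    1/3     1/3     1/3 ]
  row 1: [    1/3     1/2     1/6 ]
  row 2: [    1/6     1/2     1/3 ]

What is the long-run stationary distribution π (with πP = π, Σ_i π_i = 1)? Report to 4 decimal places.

Balance equations π_j = Σ_i π_i·P[i][j]:
  π_0 = 1/3·π_0 + 1/3·π_1 + 1/6·π_2
  π_1 = 1/3·π_0 + 1/2·π_1 + 1/2·π_2
  normalize: π_0 + π_1 + π_2 = 1
Solving the linear system gives exactly π = [9/31, 14/31, 8/31].

π = [0.2903, 0.4516, 0.2581]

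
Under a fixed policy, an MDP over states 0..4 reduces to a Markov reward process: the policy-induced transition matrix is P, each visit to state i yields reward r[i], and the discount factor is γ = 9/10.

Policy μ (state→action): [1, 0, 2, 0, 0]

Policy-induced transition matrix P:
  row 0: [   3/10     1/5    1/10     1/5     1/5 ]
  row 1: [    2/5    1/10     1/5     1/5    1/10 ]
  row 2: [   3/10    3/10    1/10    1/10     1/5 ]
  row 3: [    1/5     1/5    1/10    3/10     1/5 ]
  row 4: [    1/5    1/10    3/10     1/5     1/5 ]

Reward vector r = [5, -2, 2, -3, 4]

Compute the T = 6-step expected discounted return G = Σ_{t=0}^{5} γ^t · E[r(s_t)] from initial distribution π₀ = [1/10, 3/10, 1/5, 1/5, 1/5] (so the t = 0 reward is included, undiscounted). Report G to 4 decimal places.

G = 5.9438

t=0: π = [0.1000, 0.3000, 0.2000, 0.2000, 0.2000], E[r] = 0.5000, γ^t·E[r] = 0.500000, running G = 0.500000
t=1: π = [0.2900, 0.1700, 0.1700, 0.2000, 0.1700], E[r] = 1.5300, γ^t·E[r] = 1.377000, running G = 1.877000
t=2: π = [0.2800, 0.1830, 0.1510, 0.2030, 0.1830], E[r] = 1.4590, γ^t·E[r] = 1.181790, running G = 3.058790
t=3: π = [0.2797, 0.1785, 0.1549, 0.2052, 0.1817], E[r] = 1.4625, γ^t·E[r] = 1.066163, running G = 4.124953
t=4: π = [0.2792, 0.1795, 0.1542, 0.2050, 0.1822], E[r] = 1.4588, γ^t·E[r] = 0.957086, running G = 5.082038
t=5: π = [0.2792, 0.1793, 0.1544, 0.2051, 0.1821], E[r] = 1.4593, γ^t·E[r] = 0.861729, running G = 5.943767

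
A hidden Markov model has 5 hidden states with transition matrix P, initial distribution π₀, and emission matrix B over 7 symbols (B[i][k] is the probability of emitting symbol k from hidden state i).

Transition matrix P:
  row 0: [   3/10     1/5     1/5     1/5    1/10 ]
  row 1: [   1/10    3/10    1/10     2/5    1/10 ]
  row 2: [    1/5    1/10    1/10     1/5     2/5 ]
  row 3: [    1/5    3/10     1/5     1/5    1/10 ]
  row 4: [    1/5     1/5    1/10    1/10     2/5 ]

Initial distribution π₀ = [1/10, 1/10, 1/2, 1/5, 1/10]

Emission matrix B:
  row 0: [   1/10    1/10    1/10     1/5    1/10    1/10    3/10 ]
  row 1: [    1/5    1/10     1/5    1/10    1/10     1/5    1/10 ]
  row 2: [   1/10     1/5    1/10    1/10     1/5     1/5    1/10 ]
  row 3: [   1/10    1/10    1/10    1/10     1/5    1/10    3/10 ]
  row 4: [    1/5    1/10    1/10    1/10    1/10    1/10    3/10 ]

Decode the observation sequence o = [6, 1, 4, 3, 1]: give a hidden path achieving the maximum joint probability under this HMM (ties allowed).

t=0: δ = [3.000e-02, 1.000e-02, 5.000e-02, 6.000e-02, 3.000e-02]  (obs o_0=6)
t=1: δ = [1.200e-03, 1.800e-03, 2.400e-03, 1.200e-03, 2.000e-03]  ψ = [3, 3, 3, 3, 2]  (obs o_1=1)
t=2: δ = [4.800e-05, 5.400e-05, 4.800e-05, 1.440e-04, 9.600e-05]  ψ = [2, 1, 0, 1, 2]  (obs o_2=4)
t=3: δ = [5.760e-06, 4.320e-06, 2.880e-06, 2.880e-06, 3.840e-06]  ψ = [3, 3, 3, 3, 4]  (obs o_3=3)
t=4: δ = [1.728e-07, 1.296e-07, 2.304e-07, 1.728e-07, 1.536e-07]  ψ = [0, 1, 0, 1, 4]  (obs o_4=1)
backtrack: best end state = 2; path = [3, 1, 3, 0, 2]

path = [3, 1, 3, 0, 2]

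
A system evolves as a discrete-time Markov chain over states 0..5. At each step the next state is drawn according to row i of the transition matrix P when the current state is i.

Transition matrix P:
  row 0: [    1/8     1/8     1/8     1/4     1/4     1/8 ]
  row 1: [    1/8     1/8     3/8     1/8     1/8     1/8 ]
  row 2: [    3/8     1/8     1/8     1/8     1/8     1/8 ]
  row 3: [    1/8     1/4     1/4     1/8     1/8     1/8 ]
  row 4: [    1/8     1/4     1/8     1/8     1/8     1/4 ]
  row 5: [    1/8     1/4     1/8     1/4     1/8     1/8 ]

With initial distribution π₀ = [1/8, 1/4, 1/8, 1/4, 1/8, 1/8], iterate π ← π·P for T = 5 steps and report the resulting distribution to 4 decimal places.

π = [0.1727, 0.1818, 0.1911, 0.1645, 0.1466, 0.1433]

t=0: π = [0.1250, 0.2500, 0.1250, 0.2500, 0.1250, 0.1250]
t=1: π = [0.1563, 0.1875, 0.2188, 0.1563, 0.1406, 0.1406]
t=2: π = [0.1797, 0.1797, 0.1914, 0.1621, 0.1445, 0.1426]
t=3: π = [0.1729, 0.1812, 0.1902, 0.1653, 0.1475, 0.1431]
t=4: π = [0.1725, 0.1820, 0.1909, 0.1645, 0.1466, 0.1434]
t=5: π = [0.1727, 0.1818, 0.1911, 0.1645, 0.1466, 0.1433]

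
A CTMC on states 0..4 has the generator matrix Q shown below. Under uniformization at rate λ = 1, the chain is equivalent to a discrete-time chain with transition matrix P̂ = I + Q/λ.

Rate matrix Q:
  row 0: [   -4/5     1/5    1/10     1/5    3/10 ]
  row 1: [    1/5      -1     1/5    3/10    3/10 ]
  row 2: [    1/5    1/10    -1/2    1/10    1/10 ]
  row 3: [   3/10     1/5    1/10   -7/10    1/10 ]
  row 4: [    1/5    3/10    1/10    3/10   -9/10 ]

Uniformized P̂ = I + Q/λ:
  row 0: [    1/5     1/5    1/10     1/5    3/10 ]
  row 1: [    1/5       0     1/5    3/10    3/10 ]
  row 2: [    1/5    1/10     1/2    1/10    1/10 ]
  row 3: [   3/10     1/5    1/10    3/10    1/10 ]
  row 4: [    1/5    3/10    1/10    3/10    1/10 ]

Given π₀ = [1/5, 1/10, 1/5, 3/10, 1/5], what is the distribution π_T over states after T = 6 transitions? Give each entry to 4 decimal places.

π = [0.2239, 0.1653, 0.1942, 0.2388, 0.1779]

t=0: π = [0.2000, 0.1000, 0.2000, 0.3000, 0.2000]
t=1: π = [0.2300, 0.1800, 0.1900, 0.2400, 0.1600]
t=2: π = [0.2240, 0.1610, 0.1940, 0.2390, 0.1820]
t=3: π = [0.2239, 0.1666, 0.1937, 0.2388, 0.1770]
t=4: π = [0.2239, 0.1650, 0.1941, 0.2389, 0.1781]
t=5: π = [0.2239, 0.1654, 0.1942, 0.2388, 0.1778]
t=6: π = [0.2239, 0.1653, 0.1942, 0.2388, 0.1779]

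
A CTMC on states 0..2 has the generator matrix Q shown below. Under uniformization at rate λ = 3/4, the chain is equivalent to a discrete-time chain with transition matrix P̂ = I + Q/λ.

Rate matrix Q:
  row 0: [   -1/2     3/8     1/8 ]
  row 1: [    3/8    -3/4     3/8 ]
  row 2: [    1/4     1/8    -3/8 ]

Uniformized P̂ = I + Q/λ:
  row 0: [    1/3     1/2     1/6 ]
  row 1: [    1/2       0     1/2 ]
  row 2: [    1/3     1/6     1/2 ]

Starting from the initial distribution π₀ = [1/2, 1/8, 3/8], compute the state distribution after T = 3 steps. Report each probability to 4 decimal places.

t=0: π = [0.5000, 0.1250, 0.3750]
t=1: π = [0.3542, 0.3125, 0.3333]
t=2: π = [0.3854, 0.2326, 0.3819]
t=3: π = [0.3721, 0.2564, 0.3715]

π = [0.3721, 0.2564, 0.3715]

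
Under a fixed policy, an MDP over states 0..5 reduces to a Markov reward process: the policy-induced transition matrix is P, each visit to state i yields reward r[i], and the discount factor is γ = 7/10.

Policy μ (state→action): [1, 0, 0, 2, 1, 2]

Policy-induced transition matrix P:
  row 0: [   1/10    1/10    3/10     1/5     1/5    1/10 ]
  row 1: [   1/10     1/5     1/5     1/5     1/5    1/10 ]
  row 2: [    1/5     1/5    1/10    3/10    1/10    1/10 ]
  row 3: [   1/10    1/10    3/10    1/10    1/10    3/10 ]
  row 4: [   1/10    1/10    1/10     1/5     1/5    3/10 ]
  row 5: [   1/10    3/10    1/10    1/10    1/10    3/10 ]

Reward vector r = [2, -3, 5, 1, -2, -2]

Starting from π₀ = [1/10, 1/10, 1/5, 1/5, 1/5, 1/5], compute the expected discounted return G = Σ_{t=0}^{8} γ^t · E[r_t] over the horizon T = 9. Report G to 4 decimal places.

G = 0.4280

t=0: π = [0.1000, 0.1000, 0.2000, 0.2000, 0.2000, 0.2000], E[r] = 0.3000, γ^t·E[r] = 0.300000, running G = 0.300000
t=1: π = [0.1200, 0.1700, 0.1700, 0.1800, 0.1400, 0.2200], E[r] = 0.0400, γ^t·E[r] = 0.028000, running G = 0.328000
t=2: π = [0.1170, 0.1780, 0.1770, 0.1770, 0.1430, 0.2080], E[r] = 0.0600, γ^t·E[r] = 0.029400, running G = 0.357400
t=3: π = [0.1177, 0.1771, 0.1766, 0.1792, 0.1438, 0.2056], E[r] = 0.0675, γ^t·E[r] = 0.023153, running G = 0.380553
t=4: π = [0.1177, 0.1765, 0.1771, 0.1792, 0.1439, 0.2057], E[r] = 0.0713, γ^t·E[r] = 0.017124, running G = 0.397676
t=5: π = [0.1177, 0.1765, 0.1770, 0.1792, 0.1438, 0.2058], E[r] = 0.0711, γ^t·E[r] = 0.011951, running G = 0.409628
t=6: π = [0.1177, 0.1765, 0.1770, 0.1792, 0.1438, 0.2058], E[r] = 0.0712, γ^t·E[r] = 0.008373, running G = 0.418001
t=7: π = [0.1177, 0.1765, 0.1770, 0.1792, 0.1438, 0.2058], E[r] = 0.0712, γ^t·E[r] = 0.005860, running G = 0.423861
t=8: π = [0.1177, 0.1765, 0.1770, 0.1792, 0.1438, 0.2058], E[r] = 0.0712, γ^t·E[r] = 0.004102, running G = 0.427963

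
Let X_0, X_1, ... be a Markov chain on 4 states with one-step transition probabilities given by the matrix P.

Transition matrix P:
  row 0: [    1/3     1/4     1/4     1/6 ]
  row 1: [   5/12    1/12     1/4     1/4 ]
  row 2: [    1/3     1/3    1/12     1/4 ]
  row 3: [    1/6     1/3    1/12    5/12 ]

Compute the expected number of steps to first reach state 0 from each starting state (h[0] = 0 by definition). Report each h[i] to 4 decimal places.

h = [0.0000, 3.0545, 3.2727, 3.9273]

First-step conditioning: h[0] = 0; for i ≠ 0, h[i] = 1 + Σ_k P[i][k]·h[k].
  h[1] = 1 + 1/12·h[1] + 1/4·h[2] + 1/4·h[3]
  h[2] = 1 + 1/3·h[1] + 1/12·h[2] + 1/4·h[3]
  h[3] = 1 + 1/3·h[1] + 1/12·h[2] + 5/12·h[3]
Solving the 3×3 linear system over states ≠ 0 gives exactly h = [0, 168/55, 36/11, 216/55] (h[0] = 0 is the target).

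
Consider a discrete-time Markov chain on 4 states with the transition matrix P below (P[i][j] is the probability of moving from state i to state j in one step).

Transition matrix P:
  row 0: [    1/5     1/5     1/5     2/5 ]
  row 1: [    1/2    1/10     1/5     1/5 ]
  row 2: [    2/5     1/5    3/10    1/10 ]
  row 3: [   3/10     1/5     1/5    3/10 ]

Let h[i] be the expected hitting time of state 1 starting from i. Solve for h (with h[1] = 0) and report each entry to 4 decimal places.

First-step conditioning: h[1] = 0; for i ≠ 1, h[i] = 1 + Σ_k P[i][k]·h[k].
  h[0] = 1 + 1/5·h[0] + 1/5·h[2] + 2/5·h[3]
  h[2] = 1 + 2/5·h[0] + 3/10·h[2] + 1/10·h[3]
  h[3] = 1 + 3/10·h[0] + 1/5·h[2] + 3/10·h[3]
Solving the 3×3 linear system over states ≠ 1 gives exactly h = [5, 0, 5, 5] (h[1] = 0 is the target).

h = [5.0000, 0.0000, 5.0000, 5.0000]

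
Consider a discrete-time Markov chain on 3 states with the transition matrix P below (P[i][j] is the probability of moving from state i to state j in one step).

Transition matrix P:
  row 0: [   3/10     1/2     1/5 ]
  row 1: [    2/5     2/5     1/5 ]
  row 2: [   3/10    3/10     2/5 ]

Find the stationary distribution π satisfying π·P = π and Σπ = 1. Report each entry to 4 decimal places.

π = [0.3409, 0.4091, 0.2500]

Balance equations π_j = Σ_i π_i·P[i][j]:
  π_0 = 3/10·π_0 + 2/5·π_1 + 3/10·π_2
  π_1 = 1/2·π_0 + 2/5·π_1 + 3/10·π_2
  normalize: π_0 + π_1 + π_2 = 1
Solving the linear system gives exactly π = [15/44, 9/22, 1/4].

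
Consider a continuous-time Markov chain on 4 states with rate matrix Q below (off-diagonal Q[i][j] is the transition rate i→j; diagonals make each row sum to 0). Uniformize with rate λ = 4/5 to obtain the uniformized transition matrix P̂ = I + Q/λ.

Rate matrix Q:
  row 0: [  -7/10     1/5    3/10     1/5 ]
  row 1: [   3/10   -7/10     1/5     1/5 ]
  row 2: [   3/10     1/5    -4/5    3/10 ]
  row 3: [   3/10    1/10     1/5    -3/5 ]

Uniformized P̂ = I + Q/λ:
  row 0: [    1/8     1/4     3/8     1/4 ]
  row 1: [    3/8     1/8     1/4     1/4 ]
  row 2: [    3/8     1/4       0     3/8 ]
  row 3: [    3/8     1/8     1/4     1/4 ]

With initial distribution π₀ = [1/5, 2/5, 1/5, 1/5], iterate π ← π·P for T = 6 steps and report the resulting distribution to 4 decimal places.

π = [0.3000, 0.1912, 0.2301, 0.2787]

t=0: π = [0.2000, 0.4000, 0.2000, 0.2000]
t=1: π = [0.3250, 0.1750, 0.2250, 0.2750]
t=2: π = [0.2938, 0.1938, 0.2344, 0.2781]
t=3: π = [0.3016, 0.1910, 0.2281, 0.2793]
t=4: π = [0.2996, 0.1912, 0.2307, 0.2785]
t=5: π = [0.3001, 0.1913, 0.2298, 0.2788]
t=6: π = [0.3000, 0.1912, 0.2301, 0.2787]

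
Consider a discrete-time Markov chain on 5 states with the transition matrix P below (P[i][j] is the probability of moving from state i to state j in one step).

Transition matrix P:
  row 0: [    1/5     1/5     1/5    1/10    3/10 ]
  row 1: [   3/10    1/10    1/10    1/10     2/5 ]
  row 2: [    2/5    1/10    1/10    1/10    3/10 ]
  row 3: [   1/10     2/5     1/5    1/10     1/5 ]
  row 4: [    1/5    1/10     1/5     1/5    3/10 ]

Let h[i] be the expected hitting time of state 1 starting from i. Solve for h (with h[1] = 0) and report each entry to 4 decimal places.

h = [5.5913, 0.0000, 6.0996, 4.4288, 6.0342]

First-step conditioning: h[1] = 0; for i ≠ 1, h[i] = 1 + Σ_k P[i][k]·h[k].
  h[0] = 1 + 1/5·h[0] + 1/5·h[2] + 1/10·h[3] + 3/10·h[4]
  h[2] = 1 + 2/5·h[0] + 1/10·h[2] + 1/10·h[3] + 3/10·h[4]
  h[3] = 1 + 1/10·h[0] + 1/5·h[2] + 1/10·h[3] + 1/5·h[4]
  h[4] = 1 + 1/5·h[0] + 1/5·h[2] + 1/5·h[3] + 3/10·h[4]
Solving the 4×4 linear system over states ≠ 1 gives exactly h = [11110/1987, 0, 12120/1987, 8800/1987, 11990/1987] (h[1] = 0 is the target).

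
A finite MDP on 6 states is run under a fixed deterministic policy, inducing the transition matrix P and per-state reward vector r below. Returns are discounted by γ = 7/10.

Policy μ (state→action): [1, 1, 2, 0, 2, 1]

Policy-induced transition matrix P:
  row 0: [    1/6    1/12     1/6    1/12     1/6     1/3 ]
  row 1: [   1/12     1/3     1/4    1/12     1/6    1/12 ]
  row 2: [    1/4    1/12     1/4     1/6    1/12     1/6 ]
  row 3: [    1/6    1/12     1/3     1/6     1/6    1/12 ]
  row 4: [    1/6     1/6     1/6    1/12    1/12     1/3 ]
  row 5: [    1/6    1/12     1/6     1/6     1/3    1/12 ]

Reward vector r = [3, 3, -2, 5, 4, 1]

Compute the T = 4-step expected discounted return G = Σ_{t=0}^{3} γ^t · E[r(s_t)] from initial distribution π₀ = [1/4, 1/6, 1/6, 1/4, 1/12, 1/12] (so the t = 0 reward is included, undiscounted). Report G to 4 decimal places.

t=0: π = [0.2500, 0.1667, 0.1667, 0.2500, 0.0833, 0.0833], E[r] = 2.5833, γ^t·E[r] = 2.583333, running G = 2.583333
t=1: π = [0.1667, 0.1319, 0.2361, 0.1250, 0.1597, 0.1806], E[r] = 1.8681, γ^t·E[r] = 1.307639, running G = 3.890972
t=2: π = [0.1753, 0.1296, 0.2182, 0.1285, 0.1638, 0.1846], E[r] = 1.9606, γ^t·E[r] = 0.960718, running G = 4.851690
t=3: π = [0.1740, 0.1294, 0.2171, 0.1276, 0.1656, 0.1863], E[r] = 1.9629, γ^t·E[r] = 0.673280, running G = 5.524970

G = 5.5250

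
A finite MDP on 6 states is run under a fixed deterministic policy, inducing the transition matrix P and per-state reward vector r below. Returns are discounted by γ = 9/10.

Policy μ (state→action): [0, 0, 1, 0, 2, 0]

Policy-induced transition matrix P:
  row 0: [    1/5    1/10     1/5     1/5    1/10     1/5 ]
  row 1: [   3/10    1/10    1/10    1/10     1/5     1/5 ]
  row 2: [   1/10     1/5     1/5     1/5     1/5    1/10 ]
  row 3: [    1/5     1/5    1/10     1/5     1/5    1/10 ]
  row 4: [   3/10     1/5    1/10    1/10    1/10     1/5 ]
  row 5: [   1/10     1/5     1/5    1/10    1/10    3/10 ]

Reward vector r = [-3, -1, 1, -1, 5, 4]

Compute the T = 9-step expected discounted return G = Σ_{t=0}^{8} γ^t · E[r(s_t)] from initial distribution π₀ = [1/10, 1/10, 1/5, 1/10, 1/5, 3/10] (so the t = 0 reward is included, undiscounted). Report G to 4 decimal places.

G = 5.7496

t=0: π = [0.1000, 0.1000, 0.2000, 0.1000, 0.2000, 0.3000], E[r] = 1.9000, γ^t·E[r] = 1.900000, running G = 1.900000
t=1: π = [0.1800, 0.1800, 0.1600, 0.1400, 0.1400, 0.2000], E[r] = 0.8000, γ^t·E[r] = 0.720000, running G = 2.620000
t=2: π = [0.1960, 0.1640, 0.1540, 0.1480, 0.1480, 0.1900], E[r] = 0.7540, γ^t·E[r] = 0.610740, running G = 3.230740
t=3: π = [0.1968, 0.1640, 0.1540, 0.1498, 0.1466, 0.1888], E[r] = 0.7380, γ^t·E[r] = 0.538002, running G = 3.768742
t=4: π = [0.1968, 0.1639, 0.1540, 0.1501, 0.1468, 0.1885], E[r] = 0.7375, γ^t·E[r] = 0.483900, running G = 4.252642
t=5: π = [0.1968, 0.1639, 0.1539, 0.1501, 0.1468, 0.1884], E[r] = 0.7372, γ^t·E[r] = 0.435312, running G = 4.687954
t=6: π = [0.1968, 0.1639, 0.1539, 0.1501, 0.1468, 0.1884], E[r] = 0.7372, γ^t·E[r] = 0.391752, running G = 5.079706
t=7: π = [0.1968, 0.1639, 0.1539, 0.1501, 0.1468, 0.1884], E[r] = 0.7371, γ^t·E[r] = 0.352575, running G = 5.432281
t=8: π = [0.1968, 0.1639, 0.1539, 0.1501, 0.1468, 0.1884], E[r] = 0.7371, γ^t·E[r] = 0.317317, running G = 5.749598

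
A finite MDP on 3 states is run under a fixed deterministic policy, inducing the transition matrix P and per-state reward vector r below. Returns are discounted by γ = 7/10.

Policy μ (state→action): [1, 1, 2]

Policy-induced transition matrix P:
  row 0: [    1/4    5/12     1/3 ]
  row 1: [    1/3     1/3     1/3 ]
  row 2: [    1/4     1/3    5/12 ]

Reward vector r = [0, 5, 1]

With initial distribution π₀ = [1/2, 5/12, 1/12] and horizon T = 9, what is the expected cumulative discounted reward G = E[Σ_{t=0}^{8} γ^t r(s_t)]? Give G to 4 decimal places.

t=0: π = [0.5000, 0.4167, 0.0833], E[r] = 2.1667, γ^t·E[r] = 2.166667, running G = 2.166667
t=1: π = [0.2847, 0.3750, 0.3403], E[r] = 2.2153, γ^t·E[r] = 1.550694, running G = 3.717361
t=2: π = [0.2813, 0.3571, 0.3617], E[r] = 2.1470, γ^t·E[r] = 1.052025, running G = 4.769387
t=3: π = [0.2798, 0.3568, 0.3635], E[r] = 2.1473, γ^t·E[r] = 0.736534, running G = 5.505920
t=4: π = [0.2797, 0.3566, 0.3636], E[r] = 2.1469, γ^t·E[r] = 0.515460, running G = 6.021380
t=5: π = [0.2797, 0.3566, 0.3636], E[r] = 2.1469, γ^t·E[r] = 0.360822, running G = 6.382202
t=6: π = [0.2797, 0.3566, 0.3636], E[r] = 2.1469, γ^t·E[r] = 0.252575, running G = 6.634777
t=7: π = [0.2797, 0.3566, 0.3636], E[r] = 2.1469, γ^t·E[r] = 0.176803, running G = 6.811580
t=8: π = [0.2797, 0.3566, 0.3636], E[r] = 2.1469, γ^t·E[r] = 0.123762, running G = 6.935342

G = 6.9353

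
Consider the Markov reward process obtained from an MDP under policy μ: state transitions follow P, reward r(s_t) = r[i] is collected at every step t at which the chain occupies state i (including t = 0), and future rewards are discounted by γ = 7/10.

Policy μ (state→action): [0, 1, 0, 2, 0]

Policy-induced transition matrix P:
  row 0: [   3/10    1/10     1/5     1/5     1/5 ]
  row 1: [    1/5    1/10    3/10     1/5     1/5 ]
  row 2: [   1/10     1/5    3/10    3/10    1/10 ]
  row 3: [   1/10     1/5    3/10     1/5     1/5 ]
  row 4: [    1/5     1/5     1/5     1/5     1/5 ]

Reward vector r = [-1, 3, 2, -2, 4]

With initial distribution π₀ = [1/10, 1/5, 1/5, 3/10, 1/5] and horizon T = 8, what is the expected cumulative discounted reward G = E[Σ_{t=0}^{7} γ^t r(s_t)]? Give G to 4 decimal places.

t=0: π = [0.1000, 0.2000, 0.2000, 0.3000, 0.2000], E[r] = 1.1000, γ^t·E[r] = 1.100000, running G = 1.100000
t=1: π = [0.1600, 0.1700, 0.2700, 0.2200, 0.1800], E[r] = 1.1700, γ^t·E[r] = 0.819000, running G = 1.919000
t=2: π = [0.1670, 0.1670, 0.2660, 0.2270, 0.1730], E[r] = 1.1040, γ^t·E[r] = 0.540960, running G = 2.459960
t=3: π = [0.1674, 0.1666, 0.2660, 0.2266, 0.1734], E[r] = 1.1048, γ^t·E[r] = 0.378946, running G = 2.838906
t=4: π = [0.1675, 0.1666, 0.2659, 0.2266, 0.1734], E[r] = 1.1046, γ^t·E[r] = 0.265205, running G = 3.104111
t=5: π = [0.1675, 0.1666, 0.2659, 0.2266, 0.1734], E[r] = 1.1046, γ^t·E[r] = 0.185642, running G = 3.289753
t=6: π = [0.1675, 0.1666, 0.2659, 0.2266, 0.1734], E[r] = 1.1045, γ^t·E[r] = 0.129949, running G = 3.419702
t=7: π = [0.1675, 0.1666, 0.2659, 0.2266, 0.1734], E[r] = 1.1045, γ^t·E[r] = 0.090964, running G = 3.510666

G = 3.5107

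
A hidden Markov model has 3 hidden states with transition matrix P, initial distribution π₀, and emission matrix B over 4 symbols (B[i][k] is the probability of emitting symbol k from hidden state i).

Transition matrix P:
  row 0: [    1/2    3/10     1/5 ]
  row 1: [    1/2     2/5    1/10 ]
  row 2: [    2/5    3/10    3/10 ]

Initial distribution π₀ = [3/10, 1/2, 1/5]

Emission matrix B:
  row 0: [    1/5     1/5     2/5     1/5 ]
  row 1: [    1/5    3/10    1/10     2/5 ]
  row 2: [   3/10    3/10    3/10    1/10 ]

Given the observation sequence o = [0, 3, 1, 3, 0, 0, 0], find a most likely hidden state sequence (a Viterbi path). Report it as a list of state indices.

path = [1, 1, 1, 1, 0, 0, 0]

t=0: δ = [6.000e-02, 1.000e-01, 6.000e-02]  (obs o_0=0)
t=1: δ = [1.000e-02, 1.600e-02, 1.800e-03]  ψ = [1, 1, 2]  (obs o_1=3)
t=2: δ = [1.600e-03, 1.920e-03, 6.000e-04]  ψ = [1, 1, 0]  (obs o_2=1)
t=3: δ = [1.920e-04, 3.072e-04, 3.200e-05]  ψ = [1, 1, 0]  (obs o_3=3)
t=4: δ = [3.072e-05, 2.458e-05, 1.152e-05]  ψ = [1, 1, 0]  (obs o_4=0)
t=5: δ = [3.072e-06, 1.966e-06, 1.843e-06]  ψ = [0, 1, 0]  (obs o_5=0)
t=6: δ = [3.072e-07, 1.843e-07, 1.843e-07]  ψ = [0, 0, 0]  (obs o_6=0)
backtrack: best end state = 0; path = [1, 1, 1, 1, 0, 0, 0]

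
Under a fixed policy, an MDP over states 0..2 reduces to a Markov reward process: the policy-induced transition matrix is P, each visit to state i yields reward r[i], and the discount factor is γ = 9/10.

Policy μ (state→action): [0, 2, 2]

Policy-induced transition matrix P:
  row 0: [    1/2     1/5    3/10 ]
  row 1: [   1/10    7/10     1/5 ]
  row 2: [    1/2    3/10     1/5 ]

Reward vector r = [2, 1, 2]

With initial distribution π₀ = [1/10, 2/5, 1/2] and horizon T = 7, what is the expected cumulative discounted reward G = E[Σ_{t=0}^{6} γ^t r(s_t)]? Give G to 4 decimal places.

G = 8.1486

t=0: π = [0.1000, 0.4000, 0.5000], E[r] = 1.6000, γ^t·E[r] = 1.600000, running G = 1.600000
t=1: π = [0.3400, 0.4500, 0.2100], E[r] = 1.5500, γ^t·E[r] = 1.395000, running G = 2.995000
t=2: π = [0.3200, 0.4460, 0.2340], E[r] = 1.5540, γ^t·E[r] = 1.258740, running G = 4.253740
t=3: π = [0.3216, 0.4464, 0.2320], E[r] = 1.5536, γ^t·E[r] = 1.132574, running G = 5.386314
t=4: π = [0.3214, 0.4464, 0.2322], E[r] = 1.5536, γ^t·E[r] = 1.019317, running G = 6.405631
t=5: π = [0.3214, 0.4464, 0.2321], E[r] = 1.5536, γ^t·E[r] = 0.917376, running G = 7.323007
t=6: π = [0.3214, 0.4464, 0.2321], E[r] = 1.5536, γ^t·E[r] = 0.825635, running G = 8.148642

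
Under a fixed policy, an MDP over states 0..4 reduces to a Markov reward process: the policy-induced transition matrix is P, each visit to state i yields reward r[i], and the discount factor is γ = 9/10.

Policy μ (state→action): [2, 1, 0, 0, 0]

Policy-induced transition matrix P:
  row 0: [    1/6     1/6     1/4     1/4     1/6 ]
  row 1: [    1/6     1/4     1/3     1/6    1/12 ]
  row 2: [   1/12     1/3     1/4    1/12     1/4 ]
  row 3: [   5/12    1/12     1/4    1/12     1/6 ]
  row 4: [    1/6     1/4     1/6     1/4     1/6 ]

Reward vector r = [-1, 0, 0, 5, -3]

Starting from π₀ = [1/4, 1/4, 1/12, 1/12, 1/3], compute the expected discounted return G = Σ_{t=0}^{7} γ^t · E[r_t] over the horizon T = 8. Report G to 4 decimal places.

t=0: π = [0.2500, 0.2500, 0.0833, 0.0833, 0.3333], E[r] = -0.8333, γ^t·E[r] = -0.833333, running G = -0.833333
t=1: π = [0.1806, 0.2222, 0.2431, 0.2014, 0.1528], E[r] = 0.3681, γ^t·E[r] = 0.331250, running G = -0.502083
t=2: π = [0.1968, 0.2216, 0.2558, 0.1574, 0.1684], E[r] = 0.0851, γ^t·E[r] = 0.068906, running G = -0.433177
t=3: π = [0.1847, 0.2287, 0.2544, 0.1627, 0.1695], E[r] = 0.1201, γ^t·E[r] = 0.087539, running G = -0.345638
t=4: π = [0.1861, 0.2287, 0.2549, 0.1614, 0.1688], E[r] = 0.1146, γ^t·E[r] = 0.075165, running G = -0.270473
t=5: π = [0.1858, 0.2288, 0.2550, 0.1615, 0.1689], E[r] = 0.1154, γ^t·E[r] = 0.068147, running G = -0.202326
t=6: π = [0.1858, 0.2288, 0.2550, 0.1615, 0.1688], E[r] = 0.1152, γ^t·E[r] = 0.061218, running G = -0.141108
t=7: π = [0.1858, 0.2288, 0.2550, 0.1615, 0.1688], E[r] = 0.1152, γ^t·E[r] = 0.055113, running G = -0.085995

G = -0.0860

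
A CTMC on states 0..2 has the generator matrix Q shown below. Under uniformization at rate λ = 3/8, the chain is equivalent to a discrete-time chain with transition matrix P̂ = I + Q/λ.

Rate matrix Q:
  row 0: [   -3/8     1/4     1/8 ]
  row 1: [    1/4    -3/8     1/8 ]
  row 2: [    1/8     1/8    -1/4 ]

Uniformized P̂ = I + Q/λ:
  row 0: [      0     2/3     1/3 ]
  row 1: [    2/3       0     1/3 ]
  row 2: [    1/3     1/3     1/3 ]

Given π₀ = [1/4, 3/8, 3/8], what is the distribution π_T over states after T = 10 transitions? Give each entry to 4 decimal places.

π = [0.3322, 0.3344, 0.3333]

t=0: π = [0.2500, 0.3750, 0.3750]
t=1: π = [0.3750, 0.2917, 0.3333]
t=2: π = [0.3056, 0.3611, 0.3333]
t=3: π = [0.3519, 0.3148, 0.3333]
t=4: π = [0.3210, 0.3457, 0.3333]
t=5: π = [0.3416, 0.3251, 0.3333]
t=6: π = [0.3278, 0.3388, 0.3333]
t=7: π = [0.3370, 0.3297, 0.3333]
t=8: π = [0.3309, 0.3358, 0.3333]
t=9: π = [0.3350, 0.3317, 0.3333]
t=10: π = [0.3322, 0.3344, 0.3333]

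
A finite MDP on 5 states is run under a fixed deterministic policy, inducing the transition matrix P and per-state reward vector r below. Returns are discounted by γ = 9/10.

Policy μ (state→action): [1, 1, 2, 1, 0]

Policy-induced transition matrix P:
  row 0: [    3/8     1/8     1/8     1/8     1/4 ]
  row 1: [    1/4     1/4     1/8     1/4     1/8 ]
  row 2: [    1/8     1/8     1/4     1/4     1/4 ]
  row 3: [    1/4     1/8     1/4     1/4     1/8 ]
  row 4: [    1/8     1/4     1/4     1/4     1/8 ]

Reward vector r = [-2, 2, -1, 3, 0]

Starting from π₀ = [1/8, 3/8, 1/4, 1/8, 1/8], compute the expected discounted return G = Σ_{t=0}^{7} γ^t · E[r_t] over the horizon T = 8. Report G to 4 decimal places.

G = 2.3153

t=0: π = [0.1250, 0.3750, 0.2500, 0.1250, 0.1250], E[r] = 0.6250, γ^t·E[r] = 0.625000, running G = 0.625000
t=1: π = [0.2188, 0.1875, 0.1875, 0.2344, 0.1719], E[r] = 0.4531, γ^t·E[r] = 0.407813, running G = 1.032813
t=2: π = [0.2324, 0.1699, 0.1992, 0.2227, 0.1758], E[r] = 0.3438, γ^t·E[r] = 0.278438, running G = 1.311250
t=3: π = [0.2322, 0.1682, 0.1997, 0.2209, 0.1790], E[r] = 0.3352, γ^t·E[r] = 0.244365, running G = 1.555615
t=4: π = [0.2317, 0.1684, 0.2000, 0.2210, 0.1790], E[r] = 0.3364, γ^t·E[r] = 0.220709, running G = 1.776323
t=5: π = [0.2316, 0.1684, 0.2000, 0.2210, 0.1790], E[r] = 0.3368, γ^t·E[r] = 0.198868, running G = 1.975191
t=6: π = [0.2316, 0.1684, 0.2000, 0.2211, 0.1789], E[r] = 0.3368, γ^t·E[r] = 0.179009, running G = 2.154200
t=7: π = [0.2316, 0.1684, 0.2000, 0.2211, 0.1789], E[r] = 0.3368, γ^t·E[r] = 0.161110, running G = 2.315310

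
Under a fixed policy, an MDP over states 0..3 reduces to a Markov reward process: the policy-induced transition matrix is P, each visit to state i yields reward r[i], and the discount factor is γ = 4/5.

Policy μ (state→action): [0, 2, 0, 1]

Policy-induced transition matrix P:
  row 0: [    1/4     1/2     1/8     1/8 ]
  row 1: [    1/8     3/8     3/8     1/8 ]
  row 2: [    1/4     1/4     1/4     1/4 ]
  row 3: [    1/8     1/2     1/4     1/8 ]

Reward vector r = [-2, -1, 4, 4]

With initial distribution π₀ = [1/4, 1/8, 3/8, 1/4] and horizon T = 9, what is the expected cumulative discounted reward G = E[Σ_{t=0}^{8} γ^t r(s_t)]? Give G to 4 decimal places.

G = 5.0259

t=0: π = [0.2500, 0.1250, 0.3750, 0.2500], E[r] = 1.8750, γ^t·E[r] = 1.875000, running G = 1.875000
t=1: π = [0.2031, 0.3906, 0.2344, 0.1719], E[r] = 0.8281, γ^t·E[r] = 0.662500, running G = 2.537500
t=2: π = [0.1797, 0.3926, 0.2734, 0.1543], E[r] = 0.9590, γ^t·E[r] = 0.613750, running G = 3.151250
t=3: π = [0.1816, 0.3826, 0.2766, 0.1592], E[r] = 0.9973, γ^t·E[r] = 0.510625, running G = 3.661875
t=4: π = [0.1823, 0.3830, 0.2751, 0.1596], E[r] = 0.9912, γ^t·E[r] = 0.405988, running G = 4.067863
t=5: π = [0.1822, 0.3833, 0.2751, 0.1594], E[r] = 0.9902, γ^t·E[r] = 0.324481, running G = 4.392344
t=6: π = [0.1822, 0.3833, 0.2751, 0.1594], E[r] = 0.9905, γ^t·E[r] = 0.259655, running G = 4.651999
t=7: π = [0.1822, 0.3833, 0.2751, 0.1594], E[r] = 0.9905, γ^t·E[r] = 0.207728, running G = 4.859726
t=8: π = [0.1822, 0.3833, 0.2751, 0.1594], E[r] = 0.9905, γ^t·E[r] = 0.166180, running G = 5.025907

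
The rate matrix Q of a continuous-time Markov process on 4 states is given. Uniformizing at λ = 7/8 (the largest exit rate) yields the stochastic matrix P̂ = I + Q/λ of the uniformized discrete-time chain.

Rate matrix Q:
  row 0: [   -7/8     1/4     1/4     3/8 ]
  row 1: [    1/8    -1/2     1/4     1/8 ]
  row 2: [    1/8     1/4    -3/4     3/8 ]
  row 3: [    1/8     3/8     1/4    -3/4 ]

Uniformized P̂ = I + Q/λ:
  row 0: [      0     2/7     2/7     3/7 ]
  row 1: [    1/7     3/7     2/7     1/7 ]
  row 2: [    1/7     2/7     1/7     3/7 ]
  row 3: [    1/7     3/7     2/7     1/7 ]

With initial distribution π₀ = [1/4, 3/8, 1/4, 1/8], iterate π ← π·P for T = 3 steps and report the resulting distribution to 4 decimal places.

t=0: π = [0.2500, 0.3750, 0.2500, 0.1250]
t=1: π = [0.1071, 0.3571, 0.2500, 0.2857]
t=2: π = [0.1276, 0.3776, 0.2500, 0.2449]
t=3: π = [0.1246, 0.3746, 0.2500, 0.2507]

π = [0.1246, 0.3746, 0.2500, 0.2507]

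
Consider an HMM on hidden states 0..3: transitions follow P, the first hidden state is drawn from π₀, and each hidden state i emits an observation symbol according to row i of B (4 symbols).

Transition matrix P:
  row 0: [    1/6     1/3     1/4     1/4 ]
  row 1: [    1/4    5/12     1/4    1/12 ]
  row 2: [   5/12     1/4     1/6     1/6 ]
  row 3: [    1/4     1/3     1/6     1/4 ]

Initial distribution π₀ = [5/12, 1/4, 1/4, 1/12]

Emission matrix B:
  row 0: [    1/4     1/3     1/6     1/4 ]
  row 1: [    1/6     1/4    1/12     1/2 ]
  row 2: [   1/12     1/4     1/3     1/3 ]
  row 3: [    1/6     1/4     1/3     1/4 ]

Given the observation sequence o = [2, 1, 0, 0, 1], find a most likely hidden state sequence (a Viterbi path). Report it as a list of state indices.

t=0: δ = [6.944e-02, 2.083e-02, 8.333e-02, 2.778e-02]  (obs o_0=2)
t=1: δ = [1.157e-02, 5.787e-03, 4.340e-03, 4.340e-03]  ψ = [2, 0, 0, 0]  (obs o_1=1)
t=2: δ = [4.823e-04, 6.430e-04, 2.411e-04, 4.823e-04]  ψ = [0, 0, 0, 0]  (obs o_2=0)
t=3: δ = [4.019e-05, 4.465e-05, 1.340e-05, 2.009e-05]  ψ = [1, 1, 1, 0]  (obs o_3=0)
t=4: δ = [3.721e-06, 4.651e-06, 2.791e-06, 2.512e-06]  ψ = [1, 1, 1, 0]  (obs o_4=1)
backtrack: best end state = 1; path = [2, 0, 1, 1, 1]

path = [2, 0, 1, 1, 1]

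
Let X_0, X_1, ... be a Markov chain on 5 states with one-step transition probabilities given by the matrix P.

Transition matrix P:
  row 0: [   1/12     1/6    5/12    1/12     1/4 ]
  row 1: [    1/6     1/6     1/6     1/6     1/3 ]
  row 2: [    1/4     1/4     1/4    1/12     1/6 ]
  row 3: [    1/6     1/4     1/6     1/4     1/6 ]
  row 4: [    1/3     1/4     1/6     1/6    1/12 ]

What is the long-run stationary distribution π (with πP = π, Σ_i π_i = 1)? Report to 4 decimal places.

π = [0.2033, 0.2151, 0.2373, 0.1418, 0.2026]

Balance equations π_j = Σ_i π_i·P[i][j]:
  π_0 = 1/12·π_0 + 1/6·π_1 + 1/4·π_2 + 1/6·π_3 + 1/3·π_4
  π_1 = 1/6·π_0 + 1/6·π_1 + 1/4·π_2 + 1/4·π_3 + 1/4·π_4
  π_2 = 5/12·π_0 + 1/6·π_1 + 1/4·π_2 + 1/6·π_3 + 1/6·π_4
  π_3 = 1/12·π_0 + 1/6·π_1 + 1/12·π_2 + 1/4·π_3 + 1/6·π_4
  normalize: π_0 + π_1 + π_2 + π_3 + π_4 = 1
Solving the linear system gives exactly π = [2380/11709, 2519/11709, 926/3903, 1660/11709, 2372/11709].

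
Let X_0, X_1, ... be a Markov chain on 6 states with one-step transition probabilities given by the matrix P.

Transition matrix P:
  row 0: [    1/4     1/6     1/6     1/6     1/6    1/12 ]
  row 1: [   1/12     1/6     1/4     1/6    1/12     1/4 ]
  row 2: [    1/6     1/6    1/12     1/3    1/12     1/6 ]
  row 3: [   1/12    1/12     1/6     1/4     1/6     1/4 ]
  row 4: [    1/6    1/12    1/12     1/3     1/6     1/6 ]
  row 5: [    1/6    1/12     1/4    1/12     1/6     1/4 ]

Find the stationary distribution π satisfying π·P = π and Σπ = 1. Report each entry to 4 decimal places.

π = [0.1509, 0.1198, 0.1674, 0.2201, 0.1427, 0.1990]

Balance equations π_j = Σ_i π_i·P[i][j]:
  π_0 = 1/4·π_0 + 1/12·π_1 + 1/6·π_2 + 1/12·π_3 + 1/6·π_4 + 1/6·π_5
  π_1 = 1/6·π_0 + 1/6·π_1 + 1/6·π_2 + 1/12·π_3 + 1/12·π_4 + 1/12·π_5
  π_2 = 1/6·π_0 + 1/4·π_1 + 1/12·π_2 + 1/6·π_3 + 1/12·π_4 + 1/4·π_5
  π_3 = 1/6·π_0 + 1/6·π_1 + 1/3·π_2 + 1/4·π_3 + 1/3·π_4 + 1/12·π_5
  π_4 = 1/6·π_0 + 1/12·π_1 + 1/12·π_2 + 1/6·π_3 + 1/6·π_4 + 1/6·π_5
  normalize: π_0 + π_1 + π_2 + π_3 + π_4 + π_5 = 1
Solving the linear system gives exactly π = [31371/207875, 24913/207875, 34797/207875, 45756/207875, 5934/41575, 41368/207875].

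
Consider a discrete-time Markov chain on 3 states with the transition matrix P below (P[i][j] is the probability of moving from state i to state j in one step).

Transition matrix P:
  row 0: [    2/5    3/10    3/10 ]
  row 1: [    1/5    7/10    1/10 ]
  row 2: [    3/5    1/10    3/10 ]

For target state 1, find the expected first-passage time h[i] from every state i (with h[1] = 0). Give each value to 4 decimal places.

h = [4.1667, 0.0000, 5.0000]

First-step conditioning: h[1] = 0; for i ≠ 1, h[i] = 1 + Σ_k P[i][k]·h[k].
  h[0] = 1 + 2/5·h[0] + 3/10·h[2]
  h[2] = 1 + 3/5·h[0] + 3/10·h[2]
Solving the 2×2 linear system over states ≠ 1 gives exactly h = [25/6, 0, 5] (h[1] = 0 is the target).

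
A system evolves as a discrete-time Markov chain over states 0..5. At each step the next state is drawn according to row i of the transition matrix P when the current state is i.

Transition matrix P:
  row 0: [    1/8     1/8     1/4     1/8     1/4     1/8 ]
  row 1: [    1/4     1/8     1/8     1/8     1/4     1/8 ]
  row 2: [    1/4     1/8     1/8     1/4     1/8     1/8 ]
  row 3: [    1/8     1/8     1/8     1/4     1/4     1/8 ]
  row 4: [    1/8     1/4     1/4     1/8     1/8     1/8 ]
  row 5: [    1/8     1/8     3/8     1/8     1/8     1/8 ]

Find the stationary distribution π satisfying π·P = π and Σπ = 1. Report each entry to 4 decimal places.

π = [0.1686, 0.1483, 0.2006, 0.1715, 0.1860, 0.1250]

Balance equations π_j = Σ_i π_i·P[i][j]:
  π_0 = 1/8·π_0 + 1/4·π_1 + 1/4·π_2 + 1/8·π_3 + 1/8·π_4 + 1/8·π_5
  π_1 = 1/8·π_0 + 1/8·π_1 + 1/8·π_2 + 1/8·π_3 + 1/4·π_4 + 1/8·π_5
  π_2 = 1/4·π_0 + 1/8·π_1 + 1/8·π_2 + 1/8·π_3 + 1/4·π_4 + 3/8·π_5
  π_3 = 1/8·π_0 + 1/8·π_1 + 1/4·π_2 + 1/4·π_3 + 1/8·π_4 + 1/8·π_5
  π_4 = 1/4·π_0 + 1/4·π_1 + 1/8·π_2 + 1/4·π_3 + 1/8·π_4 + 1/8·π_5
  normalize: π_0 + π_1 + π_2 + π_3 + π_4 + π_5 = 1
Solving the linear system gives exactly π = [29/172, 51/344, 69/344, 59/344, 8/43, 1/8].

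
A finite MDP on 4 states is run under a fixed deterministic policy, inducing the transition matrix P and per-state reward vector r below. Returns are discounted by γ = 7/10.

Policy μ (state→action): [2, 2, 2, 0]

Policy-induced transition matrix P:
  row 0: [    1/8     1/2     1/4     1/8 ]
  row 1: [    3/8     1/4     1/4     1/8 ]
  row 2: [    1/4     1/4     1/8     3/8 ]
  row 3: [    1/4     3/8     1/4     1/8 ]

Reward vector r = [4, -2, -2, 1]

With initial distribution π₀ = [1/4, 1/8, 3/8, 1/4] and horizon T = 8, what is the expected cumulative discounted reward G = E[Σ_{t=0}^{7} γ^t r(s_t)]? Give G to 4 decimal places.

t=0: π = [0.2500, 0.1250, 0.3750, 0.2500], E[r] = 0.2500, γ^t·E[r] = 0.250000, running G = 0.250000
t=1: π = [0.2344, 0.3438, 0.2031, 0.2188], E[r] = 0.0625, γ^t·E[r] = 0.043750, running G = 0.293750
t=2: π = [0.2637, 0.3359, 0.2246, 0.1758], E[r] = 0.1094, γ^t·E[r] = 0.053594, running G = 0.347344
t=3: π = [0.2590, 0.3379, 0.2219, 0.1812], E[r] = 0.0977, γ^t·E[r] = 0.033496, running G = 0.380840
t=4: π = [0.2599, 0.3374, 0.2223, 0.1805], E[r] = 0.1006, γ^t·E[r] = 0.024151, running G = 0.404991
t=5: π = [0.2597, 0.3375, 0.2222, 0.1806], E[r] = 0.0999, γ^t·E[r] = 0.016782, running G = 0.421773
t=6: π = [0.2597, 0.3375, 0.2222, 0.1806], E[r] = 0.1000, γ^t·E[r] = 0.011769, running G = 0.433542
t=7: π = [0.2597, 0.3375, 0.2222, 0.1806], E[r] = 0.1000, γ^t·E[r] = 0.008235, running G = 0.441777

G = 0.4418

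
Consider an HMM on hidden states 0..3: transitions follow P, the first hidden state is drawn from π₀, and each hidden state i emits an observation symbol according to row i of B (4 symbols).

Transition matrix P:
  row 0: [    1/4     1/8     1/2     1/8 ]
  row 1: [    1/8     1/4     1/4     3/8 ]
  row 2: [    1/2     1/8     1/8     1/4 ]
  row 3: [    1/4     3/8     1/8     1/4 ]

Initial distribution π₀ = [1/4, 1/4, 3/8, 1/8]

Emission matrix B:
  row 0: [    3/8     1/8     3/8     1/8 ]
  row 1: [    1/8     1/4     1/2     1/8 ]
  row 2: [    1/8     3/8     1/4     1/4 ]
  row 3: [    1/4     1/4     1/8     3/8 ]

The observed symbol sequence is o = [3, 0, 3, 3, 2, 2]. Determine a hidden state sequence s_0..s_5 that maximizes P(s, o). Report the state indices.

t=0: δ = [3.125e-02, 3.125e-02, 9.375e-02, 4.688e-02]  (obs o_0=3)
t=1: δ = [1.758e-02, 2.197e-03, 1.953e-03, 5.859e-03]  ψ = [2, 3, 0, 2]  (obs o_1=0)
t=2: δ = [5.493e-04, 2.747e-04, 2.197e-03, 8.240e-04]  ψ = [0, 0, 0, 0]  (obs o_2=3)
t=3: δ = [1.373e-04, 3.862e-05, 6.866e-05, 2.060e-04]  ψ = [2, 3, 0, 2]  (obs o_3=3)
t=4: δ = [1.931e-05, 3.862e-05, 1.717e-05, 6.437e-06]  ψ = [3, 3, 0, 3]  (obs o_4=2)
t=5: δ = [3.219e-06, 4.828e-06, 2.414e-06, 1.810e-06]  ψ = [2, 1, 0, 1]  (obs o_5=2)
backtrack: best end state = 1; path = [2, 0, 2, 3, 1, 1]

path = [2, 0, 2, 3, 1, 1]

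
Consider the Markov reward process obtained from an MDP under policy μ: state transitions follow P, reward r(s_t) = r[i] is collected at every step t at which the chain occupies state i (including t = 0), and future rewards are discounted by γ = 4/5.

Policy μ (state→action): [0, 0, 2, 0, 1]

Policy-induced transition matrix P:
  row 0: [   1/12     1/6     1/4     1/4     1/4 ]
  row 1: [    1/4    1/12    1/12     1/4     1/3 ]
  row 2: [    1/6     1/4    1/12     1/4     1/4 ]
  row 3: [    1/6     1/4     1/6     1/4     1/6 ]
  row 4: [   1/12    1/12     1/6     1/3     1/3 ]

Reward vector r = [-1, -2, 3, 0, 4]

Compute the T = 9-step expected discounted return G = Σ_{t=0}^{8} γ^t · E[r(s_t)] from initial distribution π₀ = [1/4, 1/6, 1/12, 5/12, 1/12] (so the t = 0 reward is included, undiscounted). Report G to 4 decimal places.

G = 3.3359

t=0: π = [0.2500, 0.1667, 0.0833, 0.4167, 0.0833], E[r] = 0.0000, γ^t·E[r] = 0.000000, running G = 0.000000
t=1: π = [0.1528, 0.1875, 0.1667, 0.2569, 0.2361], E[r] = 0.9167, γ^t·E[r] = 0.733333, running G = 0.733333
t=2: π = [0.1499, 0.1667, 0.1499, 0.2697, 0.2639], E[r] = 1.0220, γ^t·E[r] = 0.654074, running G = 1.387407
t=3: π = [0.1461, 0.1658, 0.1528, 0.2720, 0.2634], E[r] = 1.0344, γ^t·E[r] = 0.529605, running G = 1.917012
t=4: π = [0.1464, 0.1663, 0.1523, 0.2720, 0.2631], E[r] = 1.0303, γ^t·E[r] = 0.422018, running G = 2.339030
t=5: π = [0.1464, 0.1662, 0.1523, 0.2719, 0.2631], E[r] = 1.0305, γ^t·E[r] = 0.337689, running G = 2.676719
t=6: π = [0.1464, 0.1662, 0.1523, 0.2719, 0.2631], E[r] = 1.0306, γ^t·E[r] = 0.270157, running G = 2.946876
t=7: π = [0.1464, 0.1662, 0.1523, 0.2719, 0.2631], E[r] = 1.0306, γ^t·E[r] = 0.216124, running G = 3.163000
t=8: π = [0.1464, 0.1662, 0.1523, 0.2719, 0.2631], E[r] = 1.0306, γ^t·E[r] = 0.172900, running G = 3.335900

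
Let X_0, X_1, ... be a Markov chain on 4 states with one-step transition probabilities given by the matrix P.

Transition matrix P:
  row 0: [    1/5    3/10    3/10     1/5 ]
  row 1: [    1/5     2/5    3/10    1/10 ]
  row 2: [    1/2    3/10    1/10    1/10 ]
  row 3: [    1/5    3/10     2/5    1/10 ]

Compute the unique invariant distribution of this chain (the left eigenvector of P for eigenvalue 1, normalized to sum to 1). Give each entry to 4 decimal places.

Balance equations π_j = Σ_i π_i·P[i][j]:
  π_0 = 1/5·π_0 + 1/5·π_1 + 1/2·π_2 + 1/5·π_3
  π_1 = 3/10·π_0 + 2/5·π_1 + 3/10·π_2 + 3/10·π_3
  π_2 = 3/10·π_0 + 3/10·π_1 + 1/10·π_2 + 2/5·π_3
  normalize: π_0 + π_1 + π_2 + π_3 = 1
Solving the linear system gives exactly π = [37/133, 1/3, 104/399, 17/133].

π = [0.2782, 0.3333, 0.2607, 0.1278]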